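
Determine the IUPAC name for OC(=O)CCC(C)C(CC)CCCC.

5-ethyl-4-methylnonanoic acid

The longest chain bearing the –COOH group is 9 carbons long (nonane).
A carboxylic acid (terminal –COOH) is the principal characteristic group, giving the suffix -oic acid.
The numbering direction is chosen so that the carboxylic acid carbon is C-1 by definition.
With this numbering: an ethyl group at C-5; a methyl group at C-4.
Substituent prefixes are cited in alphabetical order (multiplying prefixes like di-/tri- are ignored for ordering).
Assembling the pieces gives 5-ethyl-4-methylnonanoic acid.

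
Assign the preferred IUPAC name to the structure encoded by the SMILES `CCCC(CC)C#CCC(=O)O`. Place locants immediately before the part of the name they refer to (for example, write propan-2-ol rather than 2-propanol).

5-ethyloct-3-ynoic acid

The longest chain bearing the –COOH group and the multiple bond is 8 carbons long (octane).
The highest-priority functional group is a carboxylic acid (terminal –COOH), so the name ends in -oic acid.
There is one C≡C triple bond, indicated by the ending -yne.
The numbering direction is chosen so that the carboxylic acid carbon is C-1 by definition.
That gives the triple bond between C-3 and C-4; an ethyl group at C-5.
The name is 5-ethyloct-3-ynoic acid.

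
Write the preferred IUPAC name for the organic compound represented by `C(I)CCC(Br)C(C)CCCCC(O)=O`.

7-bromo-10-iodo-6-methyldecanoic acid

The longest chain bearing the –COOH group is 10 carbons long (decane).
The highest-priority functional group is a carboxylic acid (terminal –COOH), so the name ends in -oic acid.
Choose the numbering such that the carboxylic acid carbon is C-1 by definition.
This places a bromo group at C-7; an iodo group at C-10; a methyl group at C-6.
The substituents are ordered alphabetically, ignoring any di-/tri- multipliers.
Assembling the pieces gives 7-bromo-10-iodo-6-methyldecanoic acid.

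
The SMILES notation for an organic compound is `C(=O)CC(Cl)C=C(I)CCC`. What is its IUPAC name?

The longest chain bearing the –CHO group and the multiple bond is 8 carbons long (octane).
The principal characteristic group is an aldehyde (terminal –CHO), named with the suffix -al.
The chain contains a C=C double bond, so the unsaturation ending is -ene.
Number the chain so that the aldehyde carbon is C-1 by definition.
This places the double bond between C-4 and C-5; a chloro group at C-3; an iodo group at C-5.
Prefixes are listed alphabetically: chloro, iodo.
Putting it together: 3-chloro-5-iodooct-4-enal.

3-chloro-5-iodooct-4-enal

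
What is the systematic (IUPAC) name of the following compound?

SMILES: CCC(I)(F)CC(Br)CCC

5-bromo-3-fluoro-3-iodooctane

The parent chain contains 8 carbons (octane).
Number the chain so that the substituent locant set {3,3,5} is lower than {4,6,6} at the first point of difference.
That gives a bromo group at C-5; a fluoro group at C-3; an iodo group at C-3.
The substituents are ordered alphabetically, ignoring any di-/tri- multipliers.
The name is 5-bromo-3-fluoro-3-iodooctane.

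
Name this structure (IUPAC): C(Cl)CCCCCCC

1-chlorooctane

The parent chain contains 8 carbons (octane).
The numbering direction is chosen so that the substituent locant set {1} is lower than {8} at the first point of difference.
With this numbering: a chloro group at C-1.
Putting it together: 1-chlorooctane.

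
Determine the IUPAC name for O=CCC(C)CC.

The longest carbon chain that includes the –CHO group has 5 carbons, so the parent hydride is pentane.
An aldehyde (terminal –CHO) is the principal characteristic group, giving the suffix -al.
The numbering direction is chosen so that the aldehyde carbon is C-1 by definition.
This places a methyl group at C-3.
Assembling the pieces gives 3-methylpentanal.

3-methylpentanal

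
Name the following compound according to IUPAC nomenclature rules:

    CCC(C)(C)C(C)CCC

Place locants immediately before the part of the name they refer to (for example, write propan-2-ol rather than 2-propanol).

3,3,4-trimethylheptane

The parent chain contains 7 carbons (heptane).
Choose the numbering such that the substituent locant set {3,3,4} is lower than {4,5,5} at the first point of difference.
That gives methyl groups at C-3 (×2) and C-4.
The name is 3,3,4-trimethylheptane.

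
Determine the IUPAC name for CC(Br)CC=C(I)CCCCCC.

The longest carbon chain that includes the multiple bond has 11 carbons, so the parent hydride is undecane.
The chain contains a C=C double bond, so the unsaturation ending is -ene.
Choose the numbering such that numbering from this end puts the double bond at C-4 rather than C-7.
With this numbering: the double bond between C-4 and C-5; a bromo group at C-2; an iodo group at C-5.
Substituent prefixes are cited in alphabetical order (multiplying prefixes like di-/tri- are ignored for ordering).
The name is 2-bromo-5-iodoundec-4-ene.

2-bromo-5-iodoundec-4-ene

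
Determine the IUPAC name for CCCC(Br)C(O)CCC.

The longest carbon chain that includes the –OH group has 8 carbons, so the parent hydride is octane.
An alcohol (–OH) is the principal characteristic group, giving the suffix -ol.
Number the chain so that numbering from this end puts the hydroxyl group at C-4 rather than C-5.
With this numbering: the hydroxyl at C-4; a bromo group at C-5.
The name is 5-bromooctan-4-ol.

5-bromooctan-4-ol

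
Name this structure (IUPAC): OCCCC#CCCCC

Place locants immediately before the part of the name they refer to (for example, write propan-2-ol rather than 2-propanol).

non-4-yn-1-ol

The longest chain bearing the –OH group and the multiple bond is 9 carbons long (nonane).
An alcohol (–OH) is the principal characteristic group, giving the suffix -ol.
A C≡C triple bond in the chain gives the infix -yne-.
Number the chain so that numbering from this end puts the hydroxyl group at C-1 rather than C-9.
That gives the hydroxyl at C-1; the triple bond between C-4 and C-5.
Assembling the pieces gives non-4-yn-1-ol.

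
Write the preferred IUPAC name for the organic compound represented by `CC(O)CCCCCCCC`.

Counting along the main chain through the –OH group gives 10 carbons: the parent is decane.
The principal characteristic group is an alcohol (–OH), named with the suffix -ol.
Number the chain so that numbering from this end puts the hydroxyl group at C-2 rather than C-9.
With this numbering: the hydroxyl at C-2.
Assembling the pieces gives decan-2-ol.

decan-2-ol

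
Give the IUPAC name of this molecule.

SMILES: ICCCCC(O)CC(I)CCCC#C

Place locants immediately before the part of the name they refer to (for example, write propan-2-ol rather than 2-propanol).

1,7-diiodododec-11-yn-5-ol

The longest chain bearing the –OH group and the multiple bond is 12 carbons long (dodecane).
The highest-priority functional group is an alcohol (–OH), so the name ends in -ol.
The chain contains a C≡C triple bond, so the unsaturation ending is -yne.
The numbering direction is chosen so that numbering from this end puts the hydroxyl group at C-5 rather than C-8.
This places the hydroxyl at C-5; the triple bond between C-11 and C-12; iodo groups at C-1 and C-7.
The name is 1,7-diiodododec-11-yn-5-ol.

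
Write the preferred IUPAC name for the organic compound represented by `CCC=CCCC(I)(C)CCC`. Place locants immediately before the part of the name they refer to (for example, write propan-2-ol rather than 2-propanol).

7-iodo-7-methyldec-3-ene

Counting along the main chain through the multiple bond gives 10 carbons: the parent is decane.
A C=C double bond in the chain gives the infix -ene-.
Choose the numbering such that numbering from this end puts the double bond at C-3 rather than C-7.
That gives the double bond between C-3 and C-4; an iodo group at C-7; a methyl group at C-7.
Prefixes are listed alphabetically: iodo, methyl.
The name is 7-iodo-7-methyldec-3-ene.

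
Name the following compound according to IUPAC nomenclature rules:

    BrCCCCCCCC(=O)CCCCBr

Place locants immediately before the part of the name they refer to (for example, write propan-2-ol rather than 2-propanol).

Counting along the main chain through the carbonyl gives 12 carbons: the parent is dodecane.
The highest-priority functional group is a ketone (C=O on an internal carbon), so the name ends in -one.
The numbering direction is chosen so that numbering from this end puts the carbonyl group at C-5 rather than C-8.
That gives the carbonyl at C-5; bromo groups at C-1 and C-12.
Assembling the pieces gives 1,12-dibromododecan-5-one.

1,12-dibromododecan-5-one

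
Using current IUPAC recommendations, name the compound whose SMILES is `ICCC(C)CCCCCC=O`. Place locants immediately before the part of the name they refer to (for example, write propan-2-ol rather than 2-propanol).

9-iodo-7-methylnonanal

The longest chain bearing the –CHO group is 9 carbons long (nonane).
An aldehyde (terminal –CHO) is the principal characteristic group, giving the suffix -al.
The numbering direction is chosen so that the aldehyde carbon is C-1 by definition.
That gives an iodo group at C-9; a methyl group at C-7.
Substituent prefixes are cited in alphabetical order (multiplying prefixes like di-/tri- are ignored for ordering).
Putting it together: 9-iodo-7-methylnonanal.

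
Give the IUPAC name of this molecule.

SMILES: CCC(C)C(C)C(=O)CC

The longest chain bearing the carbonyl is 7 carbons long (heptane).
A ketone (C=O on an internal carbon) is the principal characteristic group, giving the suffix -one.
Number the chain so that numbering from this end puts the carbonyl group at C-3 rather than C-5.
With this numbering: the carbonyl at C-3; methyl groups at C-4 and C-5.
Assembling the pieces gives 4,5-dimethylheptan-3-one.

4,5-dimethylheptan-3-one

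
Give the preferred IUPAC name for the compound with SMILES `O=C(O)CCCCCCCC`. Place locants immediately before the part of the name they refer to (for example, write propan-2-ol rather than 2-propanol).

nonanoic acid

The longest chain bearing the –COOH group is 9 carbons long (nonane).
A carboxylic acid (terminal –COOH) is the principal characteristic group, giving the suffix -oic acid.
Number the chain so that the carboxylic acid carbon is C-1 by definition.
The name is nonanoic acid.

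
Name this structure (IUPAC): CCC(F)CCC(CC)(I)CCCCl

The parent chain contains 9 carbons (nonane).
The numbering direction is chosen so that the substituent locant set {1,4,4,7} is lower than {3,6,6,9} at the first point of difference.
With this numbering: a chloro group at C-1; an ethyl group at C-4; a fluoro group at C-7; an iodo group at C-4.
Substituent prefixes are cited in alphabetical order (multiplying prefixes like di-/tri- are ignored for ordering).
Assembling the pieces gives 1-chloro-4-ethyl-7-fluoro-4-iodononane.

1-chloro-4-ethyl-7-fluoro-4-iodononane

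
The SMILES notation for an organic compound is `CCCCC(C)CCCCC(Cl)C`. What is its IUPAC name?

The parent chain contains 11 carbons (undecane).
Number the chain so that the substituent locant set {2,7} is lower than {5,10} at the first point of difference.
With this numbering: a chloro group at C-2; a methyl group at C-7.
Prefixes are listed alphabetically: chloro, methyl.
Putting it together: 2-chloro-7-methylundecane.

2-chloro-7-methylundecane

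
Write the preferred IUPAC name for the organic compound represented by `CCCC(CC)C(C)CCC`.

4-ethyl-5-methyloctane

The longest carbon chain is 8 atoms: the parent is octane.
Number the chain so that the locant sets are identical either way, so the alphabetically earlier ethyl substituent takes the lower locant (4 rather than 5).
That gives an ethyl group at C-4; a methyl group at C-5.
The substituents are ordered alphabetically, ignoring any di-/tri- multipliers.
Assembling the pieces gives 4-ethyl-5-methyloctane.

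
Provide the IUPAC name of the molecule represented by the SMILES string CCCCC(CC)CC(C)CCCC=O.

7-ethyl-5-methylundecanal

The longest carbon chain that includes the –CHO group has 11 carbons, so the parent hydride is undecane.
An aldehyde (terminal –CHO) is the principal characteristic group, giving the suffix -al.
Number the chain so that the aldehyde carbon is C-1 by definition.
With this numbering: an ethyl group at C-7; a methyl group at C-5.
The substituents are ordered alphabetically, ignoring any di-/tri- multipliers.
The name is 7-ethyl-5-methylundecanal.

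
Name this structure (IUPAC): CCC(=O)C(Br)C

Counting along the main chain through the carbonyl gives 5 carbons: the parent is pentane.
The highest-priority functional group is a ketone (C=O on an internal carbon), so the name ends in -one.
The numbering direction is chosen so that the substituent locant set {2} is lower than {4} at the first point of difference.
With this numbering: the carbonyl at C-3; a bromo group at C-2.
Putting it together: 2-bromopentan-3-one.

2-bromopentan-3-one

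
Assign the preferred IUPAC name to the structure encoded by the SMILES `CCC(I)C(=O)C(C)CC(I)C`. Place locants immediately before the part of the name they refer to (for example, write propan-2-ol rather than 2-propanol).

3,7-diiodo-5-methyloctan-4-one

The longest chain bearing the carbonyl is 8 carbons long (octane).
The highest-priority functional group is a ketone (C=O on an internal carbon), so the name ends in -one.
Choose the numbering such that numbering from this end puts the carbonyl group at C-4 rather than C-5.
That gives the carbonyl at C-4; iodo groups at C-3 and C-7; a methyl group at C-5.
The substituents are ordered alphabetically, ignoring any di-/tri- multipliers.
Putting it together: 3,7-diiodo-5-methyloctan-4-one.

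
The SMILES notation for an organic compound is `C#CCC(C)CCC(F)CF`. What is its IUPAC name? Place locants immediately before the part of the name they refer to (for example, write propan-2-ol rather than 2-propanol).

7,8-difluoro-4-methyloct-1-yne

The longest chain bearing the multiple bond is 8 carbons long (octane).
A C≡C triple bond in the chain gives the infix -yne-.
The numbering direction is chosen so that numbering from this end puts the triple bond at C-1 rather than C-7.
That gives the triple bond between C-1 and C-2; fluoro groups at C-7 and C-8; a methyl group at C-4.
The substituents are ordered alphabetically, ignoring any di-/tri- multipliers.
Putting it together: 7,8-difluoro-4-methyloct-1-yne.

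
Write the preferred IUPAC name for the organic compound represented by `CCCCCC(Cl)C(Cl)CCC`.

4,5-dichlorodecane

The longest carbon chain is 10 atoms: the parent is decane.
Number the chain so that the substituent locant set {4,5} is lower than {6,7} at the first point of difference.
That gives chloro groups at C-4 and C-5.
The name is 4,5-dichlorodecane.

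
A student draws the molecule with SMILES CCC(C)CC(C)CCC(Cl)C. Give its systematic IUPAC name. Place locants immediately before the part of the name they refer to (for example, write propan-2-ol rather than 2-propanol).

2-chloro-5,7-dimethylnonane

The longest carbon chain is 9 atoms: the parent is nonane.
Number the chain so that the substituent locant set {2,5,7} is lower than {3,5,8} at the first point of difference.
This places a chloro group at C-2; methyl groups at C-5 and C-7.
Substituent prefixes are cited in alphabetical order (multiplying prefixes like di-/tri- are ignored for ordering).
Assembling the pieces gives 2-chloro-5,7-dimethylnonane.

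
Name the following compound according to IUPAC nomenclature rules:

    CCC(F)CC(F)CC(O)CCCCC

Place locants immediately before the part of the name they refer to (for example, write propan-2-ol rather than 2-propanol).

8,10-difluorododecan-6-ol

Counting along the main chain through the –OH group gives 12 carbons: the parent is dodecane.
The highest-priority functional group is an alcohol (–OH), so the name ends in -ol.
Number the chain so that numbering from this end puts the hydroxyl group at C-6 rather than C-7.
That gives the hydroxyl at C-6; fluoro groups at C-8 and C-10.
Putting it together: 8,10-difluorododecan-6-ol.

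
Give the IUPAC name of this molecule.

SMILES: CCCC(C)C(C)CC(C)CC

The longest continuous carbon chain has 9 atoms, so the parent hydride is nonane.
The numbering direction is chosen so that the substituent locant set {3,5,6} is lower than {4,5,7} at the first point of difference.
That gives methyl groups at C-3 and C-5 and C-6.
The name is 3,5,6-trimethylnonane.

3,5,6-trimethylnonane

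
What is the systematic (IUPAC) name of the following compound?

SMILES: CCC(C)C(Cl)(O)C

2-chloro-3-methylpentan-2-ol

Counting along the main chain through the –OH group gives 5 carbons: the parent is pentane.
The highest-priority functional group is an alcohol (–OH), so the name ends in -ol.
Number the chain so that numbering from this end puts the hydroxyl group at C-2 rather than C-4.
With this numbering: the hydroxyl at C-2; a chloro group at C-2; a methyl group at C-3.
The substituents are ordered alphabetically, ignoring any di-/tri- multipliers.
Assembling the pieces gives 2-chloro-3-methylpentan-2-ol.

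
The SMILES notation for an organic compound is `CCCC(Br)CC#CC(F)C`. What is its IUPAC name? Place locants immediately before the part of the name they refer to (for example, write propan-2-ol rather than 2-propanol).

6-bromo-2-fluoronon-3-yne

The longest chain bearing the multiple bond is 9 carbons long (nonane).
The chain contains a C≡C triple bond, so the unsaturation ending is -yne.
Choose the numbering such that numbering from this end puts the triple bond at C-3 rather than C-6.
This places the triple bond between C-3 and C-4; a bromo group at C-6; a fluoro group at C-2.
Substituent prefixes are cited in alphabetical order (multiplying prefixes like di-/tri- are ignored for ordering).
Assembling the pieces gives 6-bromo-2-fluoronon-3-yne.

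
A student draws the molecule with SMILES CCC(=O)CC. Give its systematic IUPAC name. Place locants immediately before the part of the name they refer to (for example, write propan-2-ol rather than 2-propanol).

pentan-3-one

The longest carbon chain that includes the carbonyl has 5 carbons, so the parent hydride is pentane.
A ketone (C=O on an internal carbon) is the principal characteristic group, giving the suffix -one.
The molecule is symmetric, so either numbering direction gives the same locants.
This places the carbonyl at C-3.
Putting it together: pentan-3-one.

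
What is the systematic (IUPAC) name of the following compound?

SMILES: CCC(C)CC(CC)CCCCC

5-ethyl-3-methyldecane

The parent chain contains 10 carbons (decane).
Number the chain so that the substituent locant set {3,5} is lower than {6,8} at the first point of difference.
This places an ethyl group at C-5; a methyl group at C-3.
Substituent prefixes are cited in alphabetical order (multiplying prefixes like di-/tri- are ignored for ordering).
Putting it together: 5-ethyl-3-methyldecane.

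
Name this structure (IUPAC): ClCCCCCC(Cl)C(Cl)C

The parent chain contains 8 carbons (octane).
Number the chain so that the substituent locant set {1,6,7} is lower than {2,3,8} at the first point of difference.
That gives chloro groups at C-1 and C-6 and C-7.
The name is 1,6,7-trichlorooctane.

1,6,7-trichlorooctane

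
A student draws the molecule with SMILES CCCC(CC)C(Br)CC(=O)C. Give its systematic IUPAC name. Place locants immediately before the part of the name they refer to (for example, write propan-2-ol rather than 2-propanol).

4-bromo-5-ethyloctan-2-one

The longest carbon chain that includes the carbonyl has 8 carbons, so the parent hydride is octane.
The highest-priority functional group is a ketone (C=O on an internal carbon), so the name ends in -one.
The numbering direction is chosen so that numbering from this end puts the carbonyl group at C-2 rather than C-7.
With this numbering: the carbonyl at C-2; a bromo group at C-4; an ethyl group at C-5.
Prefixes are listed alphabetically: bromo, ethyl.
Putting it together: 4-bromo-5-ethyloctan-2-one.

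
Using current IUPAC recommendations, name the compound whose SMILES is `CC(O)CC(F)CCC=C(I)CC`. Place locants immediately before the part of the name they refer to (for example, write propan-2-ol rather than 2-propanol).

4-fluoro-8-iododec-7-en-2-ol

The longest carbon chain that includes the –OH group and the multiple bond has 10 carbons, so the parent hydride is decane.
The principal characteristic group is an alcohol (–OH), named with the suffix -ol.
There is one C=C double bond, indicated by the ending -ene.
The numbering direction is chosen so that numbering from this end puts the hydroxyl group at C-2 rather than C-9.
With this numbering: the hydroxyl at C-2; the double bond between C-7 and C-8; a fluoro group at C-4; an iodo group at C-8.
The substituents are ordered alphabetically, ignoring any di-/tri- multipliers.
The name is 4-fluoro-8-iododec-7-en-2-ol.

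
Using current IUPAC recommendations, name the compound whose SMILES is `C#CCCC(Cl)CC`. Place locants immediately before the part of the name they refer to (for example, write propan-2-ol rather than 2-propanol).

Counting along the main chain through the multiple bond gives 7 carbons: the parent is heptane.
A C≡C triple bond in the chain gives the infix -yne-.
Number the chain so that numbering from this end puts the triple bond at C-1 rather than C-6.
This places the triple bond between C-1 and C-2; a chloro group at C-5.
Assembling the pieces gives 5-chlorohept-1-yne.

5-chlorohept-1-yne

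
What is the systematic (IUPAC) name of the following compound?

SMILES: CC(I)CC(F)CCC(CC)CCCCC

7-ethyl-4-fluoro-2-iodododecane

The longest continuous carbon chain has 12 atoms, so the parent hydride is dodecane.
Choose the numbering such that the substituent locant set {2,4,7} is lower than {6,9,11} at the first point of difference.
With this numbering: an ethyl group at C-7; a fluoro group at C-4; an iodo group at C-2.
Prefixes are listed alphabetically: ethyl, fluoro, iodo.
Putting it together: 7-ethyl-4-fluoro-2-iodododecane.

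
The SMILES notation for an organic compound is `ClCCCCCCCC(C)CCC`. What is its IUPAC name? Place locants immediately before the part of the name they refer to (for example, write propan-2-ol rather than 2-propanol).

The longest continuous carbon chain has 11 atoms, so the parent hydride is undecane.
Choose the numbering such that the substituent locant set {1,8} is lower than {4,11} at the first point of difference.
That gives a chloro group at C-1; a methyl group at C-8.
The substituents are ordered alphabetically, ignoring any di-/tri- multipliers.
The name is 1-chloro-8-methylundecane.

1-chloro-8-methylundecane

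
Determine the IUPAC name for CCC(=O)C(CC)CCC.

4-ethylheptan-3-one

Counting along the main chain through the carbonyl gives 7 carbons: the parent is heptane.
The highest-priority functional group is a ketone (C=O on an internal carbon), so the name ends in -one.
The numbering direction is chosen so that numbering from this end puts the carbonyl group at C-3 rather than C-5.
With this numbering: the carbonyl at C-3; an ethyl group at C-4.
Putting it together: 4-ethylheptan-3-one.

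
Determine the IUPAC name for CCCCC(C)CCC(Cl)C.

2-chloro-5-methylnonane

The parent chain contains 9 carbons (nonane).
Number the chain so that the substituent locant set {2,5} is lower than {5,8} at the first point of difference.
That gives a chloro group at C-2; a methyl group at C-5.
The substituents are ordered alphabetically, ignoring any di-/tri- multipliers.
The name is 2-chloro-5-methylnonane.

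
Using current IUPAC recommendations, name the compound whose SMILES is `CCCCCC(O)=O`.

hexanoic acid

The longest chain bearing the –COOH group is 6 carbons long (hexane).
The highest-priority functional group is a carboxylic acid (terminal –COOH), so the name ends in -oic acid.
The numbering direction is chosen so that the carboxylic acid carbon is C-1 by definition.
The name is hexanoic acid.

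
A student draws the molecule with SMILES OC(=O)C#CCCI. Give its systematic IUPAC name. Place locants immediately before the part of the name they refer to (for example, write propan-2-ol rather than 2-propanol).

5-iodopent-2-ynoic acid

The longest carbon chain that includes the –COOH group and the multiple bond has 5 carbons, so the parent hydride is pentane.
A carboxylic acid (terminal –COOH) is the principal characteristic group, giving the suffix -oic acid.
A C≡C triple bond in the chain gives the infix -yne-.
Choose the numbering such that the carboxylic acid carbon is C-1 by definition.
With this numbering: the triple bond between C-2 and C-3; an iodo group at C-5.
The name is 5-iodopent-2-ynoic acid.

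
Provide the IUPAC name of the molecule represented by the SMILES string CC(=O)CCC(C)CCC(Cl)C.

The longest carbon chain that includes the carbonyl has 9 carbons, so the parent hydride is nonane.
The highest-priority functional group is a ketone (C=O on an internal carbon), so the name ends in -one.
Number the chain so that numbering from this end puts the carbonyl group at C-2 rather than C-8.
That gives the carbonyl at C-2; a chloro group at C-8; a methyl group at C-5.
Substituent prefixes are cited in alphabetical order (multiplying prefixes like di-/tri- are ignored for ordering).
The name is 8-chloro-5-methylnonan-2-one.

8-chloro-5-methylnonan-2-one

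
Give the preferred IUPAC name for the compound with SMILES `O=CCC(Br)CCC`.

The longest chain bearing the –CHO group is 6 carbons long (hexane).
An aldehyde (terminal –CHO) is the principal characteristic group, giving the suffix -al.
Number the chain so that the aldehyde carbon is C-1 by definition.
With this numbering: a bromo group at C-3.
Assembling the pieces gives 3-bromohexanal.

3-bromohexanal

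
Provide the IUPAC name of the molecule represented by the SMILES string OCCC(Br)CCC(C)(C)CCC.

3-bromo-6,6-dimethylnonan-1-ol

The longest chain bearing the –OH group is 9 carbons long (nonane).
The highest-priority functional group is an alcohol (–OH), so the name ends in -ol.
The numbering direction is chosen so that numbering from this end puts the hydroxyl group at C-1 rather than C-9.
This places the hydroxyl at C-1; a bromo group at C-3; two methyl groups at C-6.
The substituents are ordered alphabetically, ignoring any di-/tri- multipliers.
The name is 3-bromo-6,6-dimethylnonan-1-ol.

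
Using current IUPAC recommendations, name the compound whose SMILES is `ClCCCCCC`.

1-chlorohexane

The parent chain contains 6 carbons (hexane).
Choose the numbering such that the substituent locant set {1} is lower than {6} at the first point of difference.
That gives a chloro group at C-1.
The name is 1-chlorohexane.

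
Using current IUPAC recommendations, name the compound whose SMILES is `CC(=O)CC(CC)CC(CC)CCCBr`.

The longest chain bearing the carbonyl is 9 carbons long (nonane).
The highest-priority functional group is a ketone (C=O on an internal carbon), so the name ends in -one.
Choose the numbering such that numbering from this end puts the carbonyl group at C-2 rather than C-8.
That gives the carbonyl at C-2; a bromo group at C-9; ethyl groups at C-4 and C-6.
The substituents are ordered alphabetically, ignoring any di-/tri- multipliers.
The name is 9-bromo-4,6-diethylnonan-2-one.

9-bromo-4,6-diethylnonan-2-one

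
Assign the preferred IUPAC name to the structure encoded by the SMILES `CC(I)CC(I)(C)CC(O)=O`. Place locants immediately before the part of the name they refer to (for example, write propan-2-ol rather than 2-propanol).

The longest carbon chain that includes the –COOH group has 6 carbons, so the parent hydride is hexane.
A carboxylic acid (terminal –COOH) is the principal characteristic group, giving the suffix -oic acid.
Number the chain so that the carboxylic acid carbon is C-1 by definition.
This places iodo groups at C-3 and C-5; a methyl group at C-3.
The substituents are ordered alphabetically, ignoring any di-/tri- multipliers.
Putting it together: 3,5-diiodo-3-methylhexanoic acid.

3,5-diiodo-3-methylhexanoic acid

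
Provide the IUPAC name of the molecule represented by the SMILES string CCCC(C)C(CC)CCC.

The longest carbon chain is 8 atoms: the parent is octane.
Choose the numbering such that the locant sets are identical either way, so the alphabetically earlier ethyl substituent takes the lower locant (4 rather than 5).
This places an ethyl group at C-4; a methyl group at C-5.
Substituent prefixes are cited in alphabetical order (multiplying prefixes like di-/tri- are ignored for ordering).
Putting it together: 4-ethyl-5-methyloctane.

4-ethyl-5-methyloctane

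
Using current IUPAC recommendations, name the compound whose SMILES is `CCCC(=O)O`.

The longest carbon chain that includes the –COOH group has 4 carbons, so the parent hydride is butane.
A carboxylic acid (terminal –COOH) is the principal characteristic group, giving the suffix -oic acid.
Number the chain so that the carboxylic acid carbon is C-1 by definition.
Assembling the pieces gives butanoic acid.

butanoic acid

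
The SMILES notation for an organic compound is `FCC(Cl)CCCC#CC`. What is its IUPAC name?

7-chloro-8-fluorooct-2-yne

The longest carbon chain that includes the multiple bond has 8 carbons, so the parent hydride is octane.
A C≡C triple bond in the chain gives the infix -yne-.
Choose the numbering such that numbering from this end puts the triple bond at C-2 rather than C-6.
This places the triple bond between C-2 and C-3; a chloro group at C-7; a fluoro group at C-8.
The substituents are ordered alphabetically, ignoring any di-/tri- multipliers.
The name is 7-chloro-8-fluorooct-2-yne.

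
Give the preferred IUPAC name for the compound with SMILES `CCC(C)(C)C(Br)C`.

2-bromo-3,3-dimethylpentane

The parent chain contains 5 carbons (pentane).
The numbering direction is chosen so that the substituent locant set {2,3,3} is lower than {3,3,4} at the first point of difference.
With this numbering: a bromo group at C-2; two methyl groups at C-3.
Prefixes are listed alphabetically: bromo, methyl.
The name is 2-bromo-3,3-dimethylpentane.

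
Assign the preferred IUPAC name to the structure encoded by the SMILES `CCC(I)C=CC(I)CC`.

3,6-diiodooct-4-ene

The longest carbon chain that includes the multiple bond has 8 carbons, so the parent hydride is octane.
The chain contains a C=C double bond, so the unsaturation ending is -ene.
Both numbering directions give the same locant set; either may be used.
This places the double bond between C-4 and C-5; iodo groups at C-3 and C-6.
Assembling the pieces gives 3,6-diiodooct-4-ene.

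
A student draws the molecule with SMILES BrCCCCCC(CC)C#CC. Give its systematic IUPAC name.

Counting along the main chain through the multiple bond gives 9 carbons: the parent is nonane.
The chain contains a C≡C triple bond, so the unsaturation ending is -yne.
Choose the numbering such that numbering from this end puts the triple bond at C-2 rather than C-7.
This places the triple bond between C-2 and C-3; a bromo group at C-9; an ethyl group at C-4.
Prefixes are listed alphabetically: bromo, ethyl.
Assembling the pieces gives 9-bromo-4-ethylnon-2-yne.

9-bromo-4-ethylnon-2-yne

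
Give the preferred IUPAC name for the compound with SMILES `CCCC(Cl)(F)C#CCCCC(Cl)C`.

4,10-dichloro-4-fluoroundec-5-yne

The longest carbon chain that includes the multiple bond has 11 carbons, so the parent hydride is undecane.
The chain contains a C≡C triple bond, so the unsaturation ending is -yne.
The numbering direction is chosen so that numbering from this end puts the triple bond at C-5 rather than C-6.
This places the triple bond between C-5 and C-6; chloro groups at C-4 and C-10; a fluoro group at C-4.
The substituents are ordered alphabetically, ignoring any di-/tri- multipliers.
Putting it together: 4,10-dichloro-4-fluoroundec-5-yne.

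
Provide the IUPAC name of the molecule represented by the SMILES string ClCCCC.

The longest continuous carbon chain has 4 atoms, so the parent hydride is butane.
The numbering direction is chosen so that the substituent locant set {1} is lower than {4} at the first point of difference.
This places a chloro group at C-1.
Assembling the pieces gives 1-chlorobutane.

1-chlorobutane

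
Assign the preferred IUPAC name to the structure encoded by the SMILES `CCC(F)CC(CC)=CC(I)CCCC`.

The longest carbon chain that includes the multiple bond has 11 carbons, so the parent hydride is undecane.
A C=C double bond in the chain gives the infix -ene-.
Choose the numbering such that numbering from this end puts the double bond at C-5 rather than C-6.
This places the double bond between C-5 and C-6; an ethyl group at C-5; a fluoro group at C-3; an iodo group at C-7.
The substituents are ordered alphabetically, ignoring any di-/tri- multipliers.
The name is 5-ethyl-3-fluoro-7-iodoundec-5-ene.

5-ethyl-3-fluoro-7-iodoundec-5-ene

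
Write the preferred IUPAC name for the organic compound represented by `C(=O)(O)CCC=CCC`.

Counting along the main chain through the –COOH group and the multiple bond gives 7 carbons: the parent is heptane.
The highest-priority functional group is a carboxylic acid (terminal –COOH), so the name ends in -oic acid.
There is one C=C double bond, indicated by the ending -ene.
Choose the numbering such that the carboxylic acid carbon is C-1 by definition.
With this numbering: the double bond between C-4 and C-5.
The name is hept-4-enoic acid.

hept-4-enoic acid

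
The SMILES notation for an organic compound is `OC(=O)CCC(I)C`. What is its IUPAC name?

4-iodopentanoic acid

Counting along the main chain through the –COOH group gives 5 carbons: the parent is pentane.
A carboxylic acid (terminal –COOH) is the principal characteristic group, giving the suffix -oic acid.
Choose the numbering such that the carboxylic acid carbon is C-1 by definition.
With this numbering: an iodo group at C-4.
Assembling the pieces gives 4-iodopentanoic acid.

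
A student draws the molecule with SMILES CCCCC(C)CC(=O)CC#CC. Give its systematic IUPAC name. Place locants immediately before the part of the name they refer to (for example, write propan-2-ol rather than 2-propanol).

The longest carbon chain that includes the carbonyl and the multiple bond has 11 carbons, so the parent hydride is undecane.
The highest-priority functional group is a ketone (C=O on an internal carbon), so the name ends in -one.
The chain contains a C≡C triple bond, so the unsaturation ending is -yne.
The numbering direction is chosen so that numbering from this end puts the carbonyl group at C-5 rather than C-7.
This places the carbonyl at C-5; the triple bond between C-2 and C-3; a methyl group at C-7.
The name is 7-methylundec-2-yn-5-one.

7-methylundec-2-yn-5-one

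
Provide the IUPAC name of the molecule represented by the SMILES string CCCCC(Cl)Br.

The longest continuous carbon chain has 5 atoms, so the parent hydride is pentane.
Number the chain so that the substituent locant set {1,1} is lower than {5,5} at the first point of difference.
This places a bromo group at C-1; a chloro group at C-1.
Prefixes are listed alphabetically: bromo, chloro.
The name is 1-bromo-1-chloropentane.

1-bromo-1-chloropentane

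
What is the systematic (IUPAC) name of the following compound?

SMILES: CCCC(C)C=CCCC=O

6-methylnon-4-enal

Counting along the main chain through the –CHO group and the multiple bond gives 9 carbons: the parent is nonane.
The principal characteristic group is an aldehyde (terminal –CHO), named with the suffix -al.
The chain contains a C=C double bond, so the unsaturation ending is -ene.
Number the chain so that the aldehyde carbon is C-1 by definition.
With this numbering: the double bond between C-4 and C-5; a methyl group at C-6.
Putting it together: 6-methylnon-4-enal.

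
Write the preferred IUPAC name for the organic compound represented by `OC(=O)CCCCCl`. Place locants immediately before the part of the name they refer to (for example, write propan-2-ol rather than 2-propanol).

5-chloropentanoic acid

The longest carbon chain that includes the –COOH group has 5 carbons, so the parent hydride is pentane.
The highest-priority functional group is a carboxylic acid (terminal –COOH), so the name ends in -oic acid.
The numbering direction is chosen so that the carboxylic acid carbon is C-1 by definition.
With this numbering: a chloro group at C-5.
Putting it together: 5-chloropentanoic acid.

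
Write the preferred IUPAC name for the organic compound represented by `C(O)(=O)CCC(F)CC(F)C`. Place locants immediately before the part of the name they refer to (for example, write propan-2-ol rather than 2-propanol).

The longest carbon chain that includes the –COOH group has 7 carbons, so the parent hydride is heptane.
The principal characteristic group is a carboxylic acid (terminal –COOH), named with the suffix -oic acid.
The numbering direction is chosen so that the carboxylic acid carbon is C-1 by definition.
That gives fluoro groups at C-4 and C-6.
The name is 4,6-difluoroheptanoic acid.

4,6-difluoroheptanoic acid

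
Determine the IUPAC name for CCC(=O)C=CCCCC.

The longest chain bearing the carbonyl and the multiple bond is 9 carbons long (nonane).
A ketone (C=O on an internal carbon) is the principal characteristic group, giving the suffix -one.
There is one C=C double bond, indicated by the ending -ene.
Choose the numbering such that numbering from this end puts the carbonyl group at C-3 rather than C-7.
That gives the carbonyl at C-3; the double bond between C-4 and C-5.
Assembling the pieces gives non-4-en-3-one.

non-4-en-3-one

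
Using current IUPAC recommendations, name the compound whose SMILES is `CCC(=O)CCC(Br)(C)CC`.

The longest carbon chain that includes the carbonyl has 8 carbons, so the parent hydride is octane.
The highest-priority functional group is a ketone (C=O on an internal carbon), so the name ends in -one.
The numbering direction is chosen so that numbering from this end puts the carbonyl group at C-3 rather than C-6.
With this numbering: the carbonyl at C-3; a bromo group at C-6; a methyl group at C-6.
Prefixes are listed alphabetically: bromo, methyl.
The name is 6-bromo-6-methyloctan-3-one.

6-bromo-6-methyloctan-3-one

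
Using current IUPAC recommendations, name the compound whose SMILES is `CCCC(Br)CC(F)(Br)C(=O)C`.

Counting along the main chain through the carbonyl gives 8 carbons: the parent is octane.
The highest-priority functional group is a ketone (C=O on an internal carbon), so the name ends in -one.
Number the chain so that numbering from this end puts the carbonyl group at C-2 rather than C-7.
With this numbering: the carbonyl at C-2; bromo groups at C-3 and C-5; a fluoro group at C-3.
Substituent prefixes are cited in alphabetical order (multiplying prefixes like di-/tri- are ignored for ordering).
Assembling the pieces gives 3,5-dibromo-3-fluorooctan-2-one.

3,5-dibromo-3-fluorooctan-2-one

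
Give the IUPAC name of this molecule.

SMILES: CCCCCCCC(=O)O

Counting along the main chain through the –COOH group gives 8 carbons: the parent is octane.
A carboxylic acid (terminal –COOH) is the principal characteristic group, giving the suffix -oic acid.
The numbering direction is chosen so that the carboxylic acid carbon is C-1 by definition.
Putting it together: octanoic acid.

octanoic acid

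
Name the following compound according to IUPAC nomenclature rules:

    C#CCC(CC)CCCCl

Counting along the main chain through the multiple bond gives 7 carbons: the parent is heptane.
There is one C≡C triple bond, indicated by the ending -yne.
Number the chain so that numbering from this end puts the triple bond at C-1 rather than C-6.
This places the triple bond between C-1 and C-2; a chloro group at C-7; an ethyl group at C-4.
Substituent prefixes are cited in alphabetical order (multiplying prefixes like di-/tri- are ignored for ordering).
The name is 7-chloro-4-ethylhept-1-yne.

7-chloro-4-ethylhept-1-yne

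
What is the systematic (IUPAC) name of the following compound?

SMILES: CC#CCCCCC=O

The longest carbon chain that includes the –CHO group and the multiple bond has 8 carbons, so the parent hydride is octane.
The highest-priority functional group is an aldehyde (terminal –CHO), so the name ends in -al.
The chain contains a C≡C triple bond, so the unsaturation ending is -yne.
The numbering direction is chosen so that the aldehyde carbon is C-1 by definition.
This places the triple bond between C-6 and C-7.
Putting it together: oct-6-ynal.

oct-6-ynal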